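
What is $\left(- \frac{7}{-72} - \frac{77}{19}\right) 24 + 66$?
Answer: $- \frac{1649}{57} \approx -28.93$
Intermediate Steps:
$\left(- \frac{7}{-72} - \frac{77}{19}\right) 24 + 66 = \left(\left(-7\right) \left(- \frac{1}{72}\right) - \frac{77}{19}\right) 24 + 66 = \left(\frac{7}{72} - \frac{77}{19}\right) 24 + 66 = \left(- \frac{5411}{1368}\right) 24 + 66 = - \frac{5411}{57} + 66 = - \frac{1649}{57}$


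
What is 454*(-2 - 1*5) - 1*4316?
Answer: -7494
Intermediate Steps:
454*(-2 - 1*5) - 1*4316 = 454*(-2 - 5) - 4316 = 454*(-7) - 4316 = -3178 - 4316 = -7494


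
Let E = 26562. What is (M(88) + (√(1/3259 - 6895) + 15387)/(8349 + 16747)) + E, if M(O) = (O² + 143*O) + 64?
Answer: 1178372971/25096 + 3*I*√2034231951/40893932 ≈ 46955.0 + 0.0033087*I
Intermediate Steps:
M(O) = 64 + O² + 143*O
(M(88) + (√(1/3259 - 6895) + 15387)/(8349 + 16747)) + E = ((64 + 88² + 143*88) + (√(1/3259 - 6895) + 15387)/(8349 + 16747)) + 26562 = ((64 + 7744 + 12584) + (√(1/3259 - 6895) + 15387)/25096) + 26562 = (20392 + (√(-22470804/3259) + 15387)*(1/25096)) + 26562 = (20392 + (6*I*√2034231951/3259 + 15387)*(1/25096)) + 26562 = (20392 + (15387 + 6*I*√2034231951/3259)*(1/25096)) + 26562 = (20392 + (15387/25096 + 3*I*√2034231951/40893932)) + 26562 = (511773019/25096 + 3*I*√2034231951/40893932) + 26562 = 1178372971/25096 + 3*I*√2034231951/40893932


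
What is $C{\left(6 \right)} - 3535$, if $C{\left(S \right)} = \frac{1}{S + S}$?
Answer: $- \frac{42419}{12} \approx -3534.9$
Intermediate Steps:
$C{\left(S \right)} = \frac{1}{2 S}$
$C{\left(6 \right)} - 3535 = \frac{1}{2 \cdot 6} - 3535 = \frac{1}{2} \cdot \frac{1}{6} - 3535 = \frac{1}{12} - 3535 = - \frac{42419}{12}$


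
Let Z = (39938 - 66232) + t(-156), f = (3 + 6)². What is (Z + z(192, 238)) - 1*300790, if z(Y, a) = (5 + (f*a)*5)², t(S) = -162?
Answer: 9291668779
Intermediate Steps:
f = 81 (f = 9² = 81)
Z = -26456 (Z = (39938 - 66232) - 162 = -26294 - 162 = -26456)
z(Y, a) = (5 + 405*a)² (z(Y, a) = (5 + (81*a)*5)² = (5 + 405*a)²)
(Z + z(192, 238)) - 1*300790 = (-26456 + 25*(1 + 81*238)²) - 1*300790 = (-26456 + 25*(1 + 19278)²) - 300790 = (-26456 + 25*19279²) - 300790 = (-26456 + 25*371679841) - 300790 = (-26456 + 9291996025) - 300790 = 9291969569 - 300790 = 9291668779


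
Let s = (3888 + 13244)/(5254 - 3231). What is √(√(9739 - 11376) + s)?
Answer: √(119924 + 14161*I*√1637)/119 ≈ 4.9902 + 4.0539*I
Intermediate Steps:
s = 17132/2023 ≈ 8.4686
√(√(9739 - 11376) + s) = √(√(9739 - 11376) + 17132/2023) = √(√(-1637) + 17132/2023) = √(I*√1637 + 17132/2023) = √(17132/2023 + I*√1637)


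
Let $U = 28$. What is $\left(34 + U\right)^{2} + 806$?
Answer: $4650$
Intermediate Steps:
$\left(34 + U\right)^{2} + 806 = \left(34 + 28\right)^{2} + 806 = 62^{2} + 806 = 3844 + 806 = 4650$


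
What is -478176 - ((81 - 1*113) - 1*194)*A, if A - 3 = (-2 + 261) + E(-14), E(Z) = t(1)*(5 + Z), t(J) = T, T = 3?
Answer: -425066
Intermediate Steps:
t(J) = 3
E(Z) = 15 + 3*Z (E(Z) = 3*(5 + Z) = 15 + 3*Z)
A = 235 (A = 3 + ((-2 + 261) + (15 + 3*(-14))) = 3 + (259 + (15 - 42)) = 3 + (259 - 27) = 3 + 232 = 235)
-478176 - ((81 - 1*113) - 1*194)*A = -478176 - ((81 - 1*113) - 1*194)*235 = -478176 - ((81 - 113) - 194)*235 = -478176 - (-32 - 194)*235 = -478176 - (-226)*235 = -478176 - 1*(-53110) = -478176 + 53110 = -425066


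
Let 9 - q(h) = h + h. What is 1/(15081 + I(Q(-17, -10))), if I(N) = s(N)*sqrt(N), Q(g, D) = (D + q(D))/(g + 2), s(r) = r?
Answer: 50898375/767598400234 + 285*I*sqrt(285)/767598400234 ≈ 6.6309e-5 + 6.2681e-9*I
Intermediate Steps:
q(h) = 9 - 2*h (q(h) = 9 - (h + h) = 9 - 2*h)
Q(g, D) = (9 - D)/(2 + g) (Q(g, D) = (D + (9 - 2*D))/(g + 2) = (9 - D)/(2 + g))
I(N) = N**(3/2) (I(N) = N*sqrt(N) = N**(3/2))
1/(15081 + I(Q(-17, -10))) = 1/(15081 + ((9 - 1*(-10))/(2 - 17))**(3/2)) = 1/(15081 + ((9 + 10)/(-15))**(3/2)) = 1/(15081 + (-1/15*19)**(3/2)) = 1/(15081 + (-19/15)**(3/2)) = 1/(15081 - 19*I*sqrt(285)/225)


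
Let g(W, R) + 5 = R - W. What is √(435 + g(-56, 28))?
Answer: √514 ≈ 22.672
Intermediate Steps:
g(W, R) = -5 + R - W (g(W, R) = -5 + (R - W) = -5 + R - W)
√(435 + g(-56, 28)) = √(435 + (-5 + 28 - 1*(-56))) = √(435 + (-5 + 28 + 56)) = √(435 + 79) = √514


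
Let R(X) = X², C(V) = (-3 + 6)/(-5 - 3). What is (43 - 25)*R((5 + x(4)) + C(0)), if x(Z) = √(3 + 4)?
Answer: 16353/32 + 333*√7/2 ≈ 951.55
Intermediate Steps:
x(Z) = √7
C(V) = -3/8 (C(V) = 3/(-8) = 3*(-⅛) = -3/8)
(43 - 25)*R((5 + x(4)) + C(0)) = (43 - 25)*((5 + √7) - 3/8)² = 18*(37/8 + √7)²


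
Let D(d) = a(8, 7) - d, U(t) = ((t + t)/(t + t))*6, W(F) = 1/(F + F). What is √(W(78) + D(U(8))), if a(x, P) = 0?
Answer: I*√36465/78 ≈ 2.4482*I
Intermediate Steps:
W(F) = 1/(2*F)
U(t) = 6 (U(t) = ((2*t)/((2*t)))*6 = ((2*t)*(1/(2*t)))*6 = 1*6 = 6)
D(d) = -d (D(d) = 0 - d = -d)
√(W(78) + D(U(8))) = √((½)/78 - 1*6) = √((½)*(1/78) - 6) = √(1/156 - 6) = √(-935/156) = I*√36465/78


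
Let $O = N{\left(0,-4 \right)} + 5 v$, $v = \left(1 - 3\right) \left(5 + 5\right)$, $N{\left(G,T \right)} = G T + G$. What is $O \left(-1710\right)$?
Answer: $171000$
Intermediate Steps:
$N{\left(G,T \right)} = G + G T$
$v = -20$ ($v = \left(-2\right) 10 = -20$)
$O = -100$ ($O = 0 \left(1 - 4\right) + 5 \left(-20\right) = 0 \left(-3\right) - 100 = 0 - 100 = -100$)
$O \left(-1710\right) = \left(-100\right) \left(-1710\right) = 171000$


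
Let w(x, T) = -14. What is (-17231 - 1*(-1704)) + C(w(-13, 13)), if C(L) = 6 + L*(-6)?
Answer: -15437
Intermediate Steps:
C(L) = 6 - 6*L
(-17231 - 1*(-1704)) + C(w(-13, 13)) = (-17231 - 1*(-1704)) + (6 - 6*(-14)) = (-17231 + 1704) + (6 + 84) = -15527 + 90 = -15437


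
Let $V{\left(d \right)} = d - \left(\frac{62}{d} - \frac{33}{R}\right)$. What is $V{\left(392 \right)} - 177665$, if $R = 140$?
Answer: $- \frac{43431866}{245} \approx -1.7727 \cdot 10^{5}$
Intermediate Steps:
$V{\left(d \right)} = \frac{33}{140} + d - \frac{62}{d}$ ($V{\left(d \right)} = d - \left(\frac{62}{d} - \frac{33}{140}\right) = d - \left(- \frac{33}{140} + \frac{62}{d}\right) = d + \left(\frac{33}{140} - \frac{62}{d}\right) = \frac{33}{140} + d - \frac{62}{d}$)
$V{\left(392 \right)} - 177665 = \left(\frac{33}{140} + 392 - \frac{62}{392}\right) - 177665 = \left(\frac{33}{140} + 392 - \frac{31}{196}\right) - 177665 = \frac{96059}{245} - 177665 = - \frac{43431866}{245}$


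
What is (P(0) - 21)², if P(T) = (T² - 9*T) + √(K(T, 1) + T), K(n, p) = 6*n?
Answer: 441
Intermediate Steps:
P(T) = T² - 9*T + √7*√T (P(T) = (T² - 9*T) + √(6*T + T) = (T² - 9*T) + √(7*T) = (T² - 9*T) + √7*√T = T² - 9*T + √7*√T)
(P(0) - 21)² = ((0² - 9*0 + √7*√0) - 21)² = ((0 + 0 + √7*0) - 21)² = ((0 + 0 + 0) - 21)² = (0 - 21)² = (-21)² = 441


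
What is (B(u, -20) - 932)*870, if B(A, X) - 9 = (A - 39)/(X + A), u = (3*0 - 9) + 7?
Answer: -8815275/11 ≈ -8.0139e+5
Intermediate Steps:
u = -2 (u = (0 - 9) + 7 = -9 + 7 = -2)
B(A, X) = 9 + (-39 + A)/(A + X) (B(A, X) = 9 + (A - 39)/(X + A) = 9 + (-39 + A)/(A + X))
(B(u, -20) - 932)*870 = ((-39 + 9*(-20) + 10*(-2))/(-2 - 20) - 932)*870 = ((-39 - 180 - 20)/(-22) - 932)*870 = (-1/22*(-239) - 932)*870 = (239/22 - 932)*870 = -20265/22*870 = -8815275/11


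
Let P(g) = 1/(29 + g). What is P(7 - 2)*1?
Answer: 1/34 ≈ 0.029412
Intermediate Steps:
P(7 - 2)*1 = 1/(29 + (7 - 2)) = 1/(29 + 5) = 1/34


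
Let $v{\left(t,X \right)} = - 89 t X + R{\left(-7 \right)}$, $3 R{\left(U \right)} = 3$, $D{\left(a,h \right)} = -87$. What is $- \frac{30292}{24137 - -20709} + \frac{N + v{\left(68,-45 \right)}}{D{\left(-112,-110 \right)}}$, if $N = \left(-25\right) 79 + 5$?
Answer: $- \frac{6063846635}{1950801} \approx -3108.4$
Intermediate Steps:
$R{\left(U \right)} = 1$ ($R{\left(U \right)} = \frac{1}{3} \cdot 3 = 1$)
$v{\left(t,X \right)} = 1 - 89 X t$ ($v{\left(t,X \right)} = - 89 t X + 1 = - 89 X t + 1 = 1 - 89 X t$)
$N = -1970$ ($N = -1975 + 5 = -1970$)
$- \frac{30292}{24137 - -20709} + \frac{N + v{\left(68,-45 \right)}}{D{\left(-112,-110 \right)}} = - \frac{30292}{24137 - -20709} + \frac{-1970 - \left(-1 - 272340\right)}{-87} = - \frac{30292}{24137 + 20709} + \left(-1970 + \left(1 + 272340\right)\right) \left(- \frac{1}{87}\right) = - \frac{30292}{44846} + \left(-1970 + 272341\right) \left(- \frac{1}{87}\right) = \left(-30292\right) \frac{1}{44846} + 270371 \left(- \frac{1}{87}\right) = - \frac{15146}{22423} - \frac{270371}{87} = - \frac{6063846635}{1950801}$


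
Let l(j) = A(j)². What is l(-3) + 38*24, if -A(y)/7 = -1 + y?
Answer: 1696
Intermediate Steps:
A(y) = 7 - 7*y (A(y) = -7*(-1 + y) = 7 - 7*y)
l(j) = (7 - 7*j)²
l(-3) + 38*24 = 49*(-1 - 3)² + 38*24 = 49*(-4)² + 912 = 49*16 + 912 = 784 + 912 = 1696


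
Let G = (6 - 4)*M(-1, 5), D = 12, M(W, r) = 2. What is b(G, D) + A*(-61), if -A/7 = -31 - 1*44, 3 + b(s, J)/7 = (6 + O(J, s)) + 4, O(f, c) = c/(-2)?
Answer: -31990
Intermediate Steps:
O(f, c) = -c/2 (O(f, c) = c*(-½) = -c/2)
G = 4 (G = (6 - 4)*2 = 2*2 = 4)
b(s, J) = 49 - 7*s/2 (b(s, J) = -21 + 7*((6 - s/2) + 4) = -21 + 7*(10 - s/2) = -21 + (70 - 7*s/2) = 49 - 7*s/2)
A = 525 (A = -7*(-31 - 1*44) = -7*(-31 - 44) = -7*(-75) = 525)
b(G, D) + A*(-61) = (49 - 7/2*4) + 525*(-61) = (49 - 14) - 32025 = 35 - 32025 = -31990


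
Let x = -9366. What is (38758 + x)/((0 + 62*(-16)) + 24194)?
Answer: 14696/11601 ≈ 1.2668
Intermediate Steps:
(38758 + x)/((0 + 62*(-16)) + 24194) = (38758 - 9366)/((0 + 62*(-16)) + 24194) = 29392/((0 - 992) + 24194) = 29392/(-992 + 24194) = 29392/23202 = 29392*(1/23202) = 14696/11601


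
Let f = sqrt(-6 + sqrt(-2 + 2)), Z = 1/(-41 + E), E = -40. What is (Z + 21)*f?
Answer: 1700*I*sqrt(6)/81 ≈ 51.409*I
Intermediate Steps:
Z = -1/81 (Z = 1/(-41 - 40) = 1/(-81) = -1/81 ≈ -0.012346)
f = I*sqrt(6) (f = sqrt(-6 + sqrt(0)) = sqrt(-6 + 0) = sqrt(-6) = I*sqrt(6) ≈ 2.4495*I)
(Z + 21)*f = (-1/81 + 21)*(I*sqrt(6)) = 1700*(I*sqrt(6))/81 = 1700*I*sqrt(6)/81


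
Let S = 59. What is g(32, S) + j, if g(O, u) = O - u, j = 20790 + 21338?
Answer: 42101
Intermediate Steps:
j = 42128
g(32, S) + j = (32 - 1*59) + 42128 = (32 - 59) + 42128 = -27 + 42128 = 42101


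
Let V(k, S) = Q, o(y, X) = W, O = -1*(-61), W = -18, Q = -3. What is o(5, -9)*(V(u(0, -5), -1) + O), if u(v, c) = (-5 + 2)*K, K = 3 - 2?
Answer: -1044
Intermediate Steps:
K = 1
O = 61
o(y, X) = -18
u(v, c) = -3 (u(v, c) = (-5 + 2)*1 = -3*1 = -3)
V(k, S) = -3
o(5, -9)*(V(u(0, -5), -1) + O) = -18*(-3 + 61) = -18*58 = -1044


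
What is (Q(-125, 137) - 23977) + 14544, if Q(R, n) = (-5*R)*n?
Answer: 76192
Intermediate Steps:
Q(R, n) = -5*R*n
(Q(-125, 137) - 23977) + 14544 = (-5*(-125)*137 - 23977) + 14544 = (85625 - 23977) + 14544 = 61648 + 14544 = 76192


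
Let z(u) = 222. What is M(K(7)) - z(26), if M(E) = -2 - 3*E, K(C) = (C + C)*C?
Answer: -518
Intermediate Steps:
K(C) = 2*C**2 (K(C) = (2*C)*C = 2*C**2)
M(K(7)) - z(26) = (-2 - 6*7**2) - 1*222 = (-2 - 6*49) - 222 = (-2 - 3*98) - 222 = (-2 - 294) - 222 = -296 - 222 = -518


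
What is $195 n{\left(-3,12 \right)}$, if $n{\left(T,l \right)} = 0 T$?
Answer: $0$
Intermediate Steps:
$n{\left(T,l \right)} = 0$
$195 n{\left(-3,12 \right)} = 195 \cdot 0 = 0$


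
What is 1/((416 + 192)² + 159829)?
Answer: 1/529493 ≈ 1.8886e-6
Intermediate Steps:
1/((416 + 192)² + 159829) = 1/(608² + 159829) = 1/(369664 + 159829) = 1/529493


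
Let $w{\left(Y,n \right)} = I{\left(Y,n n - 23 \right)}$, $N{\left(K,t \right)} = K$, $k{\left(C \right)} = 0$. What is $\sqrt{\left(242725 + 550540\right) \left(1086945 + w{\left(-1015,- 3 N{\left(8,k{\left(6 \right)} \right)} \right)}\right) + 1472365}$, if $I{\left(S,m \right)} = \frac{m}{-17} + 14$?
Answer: $\frac{\sqrt{249182215527235}}{17} \approx 9.2856 \cdot 10^{5}$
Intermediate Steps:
$I{\left(S,m \right)} = 14 - \frac{m}{17}$ ($I{\left(S,m \right)} = m \left(- \frac{1}{17}\right) + 14 = - \frac{m}{17} + 14 = 14 - \frac{m}{17}$)
$w{\left(Y,n \right)} = \frac{261}{17} - \frac{n^{2}}{17}$ ($w{\left(Y,n \right)} = 14 - \frac{n n - 23}{17} = 14 - \frac{n^{2} - 23}{17} = 14 - \frac{-23 + n^{2}}{17} = 14 - \left(- \frac{23}{17} + \frac{n^{2}}{17}\right) = \frac{261}{17} - \frac{n^{2}}{17}$)
$\sqrt{\left(242725 + 550540\right) \left(1086945 + w{\left(-1015,- 3 N{\left(8,k{\left(6 \right)} \right)} \right)}\right) + 1472365} = \sqrt{\left(242725 + 550540\right) \left(1086945 + \left(\frac{261}{17} - \frac{\left(\left(-3\right) 8\right)^{2}}{17}\right)\right) + 1472365} = \sqrt{793265 \left(1086945 + \left(\frac{261}{17} - \frac{\left(-24\right)^{2}}{17}\right)\right) + 1472365} = \sqrt{793265 \left(1086945 + \left(\frac{261}{17} - \frac{576}{17}\right)\right) + 1472365} = \sqrt{793265 \left(1086945 - \frac{315}{17}\right) + 1472365} = \sqrt{793265 \cdot \frac{18477750}{17} + 1472365} = \sqrt{\frac{14657752353750}{17} + 1472365} = \sqrt{\frac{14657777383955}{17}} = \frac{\sqrt{249182215527235}}{17}$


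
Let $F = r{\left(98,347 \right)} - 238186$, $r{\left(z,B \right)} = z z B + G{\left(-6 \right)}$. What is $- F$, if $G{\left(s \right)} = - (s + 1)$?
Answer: $-3094407$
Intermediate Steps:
$G{\left(s \right)} = -1 - s$ ($G{\left(s \right)} = - (1 + s) = -1 - s$)
$r{\left(z,B \right)} = 5 + B z^{2}$ ($r{\left(z,B \right)} = z z B - -5 = z^{2} B + \left(-1 + 6\right) = B z^{2} + 5 = 5 + B z^{2}$)
$F = 3094407$ ($F = \left(5 + 347 \cdot 98^{2}\right) - 238186 = \left(5 + 347 \cdot 9604\right) - 238186 = \left(5 + 3332588\right) - 238186 = 3332593 - 238186 = 3094407$)
$- F = \left(-1\right) 3094407 = -3094407$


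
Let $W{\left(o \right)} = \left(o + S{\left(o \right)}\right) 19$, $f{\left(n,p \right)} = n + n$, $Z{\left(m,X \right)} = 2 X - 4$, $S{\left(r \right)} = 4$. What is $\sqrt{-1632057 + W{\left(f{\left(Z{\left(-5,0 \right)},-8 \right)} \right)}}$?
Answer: $i \sqrt{1632133} \approx 1277.5 i$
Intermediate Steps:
$Z{\left(m,X \right)} = -4 + 2 X$
$f{\left(n,p \right)} = 2 n$
$W{\left(o \right)} = 76 + 19 o$ ($W{\left(o \right)} = \left(o + 4\right) 19 = \left(4 + o\right) 19 = 76 + 19 o$)
$\sqrt{-1632057 + W{\left(f{\left(Z{\left(-5,0 \right)},-8 \right)} \right)}} = \sqrt{-1632057 + \left(76 + 19 \cdot 2 \left(-4 + 2 \cdot 0\right)\right)} = \sqrt{-1632057 + \left(76 + 19 \cdot 2 \left(-4 + 0\right)\right)} = \sqrt{-1632057 + \left(76 + 19 \cdot 2 \left(-4\right)\right)} = \sqrt{-1632057 + \left(76 + 19 \left(-8\right)\right)} = \sqrt{-1632057 + \left(76 - 152\right)} = \sqrt{-1632057 - 76} = \sqrt{-1632133} = i \sqrt{1632133}$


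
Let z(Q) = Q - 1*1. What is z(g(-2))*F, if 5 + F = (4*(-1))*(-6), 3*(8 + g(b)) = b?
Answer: -551/3 ≈ -183.67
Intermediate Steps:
g(b) = -8 + b/3
z(Q) = -1 + Q (z(Q) = Q - 1 = -1 + Q)
F = 19 (F = -5 + (4*(-1))*(-6) = -5 - 4*(-6) = -5 + 24 = 19)
z(g(-2))*F = (-1 + (-8 + (⅓)*(-2)))*19 = (-1 + (-8 - ⅔))*19 = (-1 - 26/3)*19 = -29/3*19 = -551/3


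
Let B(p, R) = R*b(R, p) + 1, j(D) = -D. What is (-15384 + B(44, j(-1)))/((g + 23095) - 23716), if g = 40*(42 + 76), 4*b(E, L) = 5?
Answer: -61527/16396 ≈ -3.7526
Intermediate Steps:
b(E, L) = 5/4 (b(E, L) = (¼)*5 = 5/4)
g = 4720 (g = 40*118 = 4720)
B(p, R) = 1 + 5*R/4 (B(p, R) = R*(5/4) + 1 = 5*R/4 + 1 = 1 + 5*R/4)
(-15384 + B(44, j(-1)))/((g + 23095) - 23716) = (-15384 + (1 + 5*(-1*(-1))/4))/((4720 + 23095) - 23716) = (-15384 + (1 + (5/4)*1))/(27815 - 23716) = (-15384 + (1 + 5/4))/4099 = (-15384 + 9/4)*(1/4099) = -61527/4*1/4099 = -61527/16396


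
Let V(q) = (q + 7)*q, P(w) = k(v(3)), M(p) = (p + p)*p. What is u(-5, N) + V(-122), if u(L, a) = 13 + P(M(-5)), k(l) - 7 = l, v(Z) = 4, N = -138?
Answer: 14054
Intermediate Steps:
k(l) = 7 + l
M(p) = 2*p² (M(p) = (2*p)*p = 2*p²)
P(w) = 11 (P(w) = 7 + 4 = 11)
V(q) = q*(7 + q) (V(q) = (7 + q)*q = q*(7 + q))
u(L, a) = 24 (u(L, a) = 13 + 11 = 24)
u(-5, N) + V(-122) = 24 - 122*(7 - 122) = 24 - 122*(-115) = 24 + 14030 = 14054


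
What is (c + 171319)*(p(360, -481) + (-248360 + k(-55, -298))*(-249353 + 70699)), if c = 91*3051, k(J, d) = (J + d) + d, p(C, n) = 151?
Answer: 19972798821451200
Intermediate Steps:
k(J, d) = J + 2*d
c = 277641
(c + 171319)*(p(360, -481) + (-248360 + k(-55, -298))*(-249353 + 70699)) = (277641 + 171319)*(151 + (-248360 + (-55 + 2*(-298)))*(-249353 + 70699)) = 448960*(151 + (-248360 + (-55 - 596))*(-178654)) = 448960*(151 + (-248360 - 651)*(-178654)) = 448960*(151 - 249011*(-178654)) = 448960*(151 + 44486811194) = 448960*44486811345 = 19972798821451200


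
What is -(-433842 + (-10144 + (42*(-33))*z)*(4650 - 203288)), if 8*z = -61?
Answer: 169412027/2 ≈ 8.4706e+7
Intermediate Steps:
z = -61/8 (z = (⅛)*(-61) = -61/8 ≈ -7.6250)
-(-433842 + (-10144 + (42*(-33))*z)*(4650 - 203288)) = -(-433842 + (-10144 + (42*(-33))*(-61/8))*(4650 - 203288)) = -(-433842 + (-10144 - 1386*(-61/8))*(-198638)) = -(-433842 + (-10144 + 42273/4)*(-198638)) = -(-433842 + (1697/4)*(-198638)) = -(-433842 - 168544343/2) = -1*(-169412027/2) = 169412027/2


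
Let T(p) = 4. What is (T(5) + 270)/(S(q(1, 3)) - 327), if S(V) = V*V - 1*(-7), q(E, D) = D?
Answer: -274/311 ≈ -0.88103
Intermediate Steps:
S(V) = 7 + V² (S(V) = V² + 7 = 7 + V²)
(T(5) + 270)/(S(q(1, 3)) - 327) = (4 + 270)/((7 + 3²) - 327) = 274/((7 + 9) - 327) = 274/(16 - 327) = 274/(-311) = 274*(-1/311) = -274/311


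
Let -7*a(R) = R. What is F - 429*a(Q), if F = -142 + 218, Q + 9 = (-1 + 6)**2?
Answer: 7396/7 ≈ 1056.6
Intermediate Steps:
Q = 16 (Q = -9 + (-1 + 6)**2 = -9 + 5**2 = -9 + 25 = 16)
a(R) = -R/7
F = 76
F - 429*a(Q) = 76 - (-429)*16/7 = 76 - 429*(-16/7) = 76 + 6864/7 = 7396/7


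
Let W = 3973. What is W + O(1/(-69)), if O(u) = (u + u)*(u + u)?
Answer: 18915457/4761 ≈ 3973.0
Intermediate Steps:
O(u) = 4*u**2 (O(u) = (2*u)*(2*u) = 4*u**2)
W + O(1/(-69)) = 3973 + 4*(1/(-69))**2 = 3973 + 4*(-1/69)**2 = 3973 + 4*(1/4761) = 3973 + 4/4761 = 18915457/4761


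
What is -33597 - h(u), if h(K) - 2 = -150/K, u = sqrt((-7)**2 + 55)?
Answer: -33599 + 75*sqrt(26)/26 ≈ -33584.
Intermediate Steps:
u = 2*sqrt(26) (u = sqrt(49 + 55) = sqrt(104) = 2*sqrt(26) ≈ 10.198)
h(K) = 2 - 150/K
-33597 - h(u) = -33597 - (2 - 150*sqrt(26)/52) = -33597 - (2 - 75*sqrt(26)/26) = -33597 + (-2 + 75*sqrt(26)/26) = -33599 + 75*sqrt(26)/26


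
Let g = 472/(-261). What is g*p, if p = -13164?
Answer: 2071136/87 ≈ 23806.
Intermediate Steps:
g = -472/261 (g = 472*(-1/261) = -472/261 ≈ -1.8084)
g*p = -472/261*(-13164) = 2071136/87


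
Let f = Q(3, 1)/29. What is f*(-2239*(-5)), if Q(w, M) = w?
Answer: 33585/29 ≈ 1158.1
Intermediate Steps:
f = 3/29 ≈ 0.10345
f*(-2239*(-5)) = 3*(-2239*(-5))/29 = (3/29)*11195 = 33585/29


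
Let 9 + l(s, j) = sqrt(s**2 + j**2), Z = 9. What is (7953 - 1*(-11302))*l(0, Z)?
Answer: 0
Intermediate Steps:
l(s, j) = -9 + sqrt(j**2 + s**2) (l(s, j) = -9 + sqrt(s**2 + j**2) = -9 + sqrt(j**2 + s**2))
(7953 - 1*(-11302))*l(0, Z) = (7953 - 1*(-11302))*(-9 + sqrt(9**2 + 0**2)) = (7953 + 11302)*(-9 + sqrt(81 + 0)) = 19255*(-9 + sqrt(81)) = 19255*(-9 + 9) = 19255*0 = 0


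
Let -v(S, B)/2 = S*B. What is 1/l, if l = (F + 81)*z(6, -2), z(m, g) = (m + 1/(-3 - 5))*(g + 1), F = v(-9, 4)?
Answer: -8/7191 ≈ -0.0011125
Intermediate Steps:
v(S, B) = -2*B*S (v(S, B) = -2*S*B = -2*B*S)
F = 72 (F = -2*4*(-9) = 72)
z(m, g) = (1 + g)*(-1/8 + m) (z(m, g) = (m + 1/(-8))*(1 + g) = (m - 1/8)*(1 + g) = (-1/8 + m)*(1 + g) = (1 + g)*(-1/8 + m))
l = -7191/8 (l = (72 + 81)*(-1/8 + 6 - 1/8*(-2) - 2*6) = 153*(-1/8 + 6 + 1/4 - 12) = 153*(-47/8) = -7191/8 ≈ -898.88)
1/l = 1/(-7191/8) = -8/7191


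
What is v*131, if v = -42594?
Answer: -5579814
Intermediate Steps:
v*131 = -42594*131 = -5579814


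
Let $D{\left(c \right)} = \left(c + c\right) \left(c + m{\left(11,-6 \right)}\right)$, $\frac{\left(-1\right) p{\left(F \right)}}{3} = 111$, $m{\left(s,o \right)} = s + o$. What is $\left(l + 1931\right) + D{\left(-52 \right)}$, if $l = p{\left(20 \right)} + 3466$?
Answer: $9952$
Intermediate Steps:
$m{\left(s,o \right)} = o + s$
$p{\left(F \right)} = -333$ ($p{\left(F \right)} = \left(-3\right) 111 = -333$)
$D{\left(c \right)} = 2 c \left(5 + c\right)$ ($D{\left(c \right)} = \left(c + c\right) \left(c + \left(-6 + 11\right)\right) = 2 c \left(c + 5\right) = 2 c \left(5 + c\right)$)
$l = 3133$ ($l = -333 + 3466 = 3133$)
$\left(l + 1931\right) + D{\left(-52 \right)} = \left(3133 + 1931\right) + 2 \left(-52\right) \left(5 - 52\right) = 5064 + 2 \left(-52\right) \left(-47\right) = 5064 + 4888 = 9952$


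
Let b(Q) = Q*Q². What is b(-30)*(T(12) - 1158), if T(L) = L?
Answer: 30942000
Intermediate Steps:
b(Q) = Q³
b(-30)*(T(12) - 1158) = (-30)³*(12 - 1158) = -27000*(-1146) = 30942000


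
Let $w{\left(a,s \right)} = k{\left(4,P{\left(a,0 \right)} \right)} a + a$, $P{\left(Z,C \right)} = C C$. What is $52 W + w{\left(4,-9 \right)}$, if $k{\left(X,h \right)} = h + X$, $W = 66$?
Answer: $3452$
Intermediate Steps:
$P{\left(Z,C \right)} = C^{2}$
$k{\left(X,h \right)} = X + h$
$w{\left(a,s \right)} = 5 a$ ($w{\left(a,s \right)} = \left(4 + 0^{2}\right) a + a = \left(4 + 0\right) a + a = 4 a + a = 5 a$)
$52 W + w{\left(4,-9 \right)} = 52 \cdot 66 + 5 \cdot 4 = 3432 + 20 = 3452$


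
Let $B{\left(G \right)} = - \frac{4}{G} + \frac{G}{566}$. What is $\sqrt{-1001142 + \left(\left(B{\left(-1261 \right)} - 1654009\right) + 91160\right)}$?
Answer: $\frac{i \sqrt{1306110463738461498}}{713726} \approx 1601.2 i$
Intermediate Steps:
$B{\left(G \right)} = - \frac{4}{G} + \frac{G}{566}$ ($B{\left(G \right)} = - \frac{4}{G} + G \frac{1}{566} = - \frac{4}{G} + \frac{G}{566}$)
$\sqrt{-1001142 + \left(\left(B{\left(-1261 \right)} - 1654009\right) + 91160\right)} = \sqrt{-1001142 + \left(\left(\left(- \frac{4}{-1261} + \frac{1}{566} \left(-1261\right)\right) - 1654009\right) + 91160\right)} = \sqrt{-1001142 + \left(\left(\left(\left(-4\right) \left(- \frac{1}{1261}\right) - \frac{1261}{566}\right) - 1654009\right) + 91160\right)} = \sqrt{-1001142 + \left(\left(\left(\frac{4}{1261} - \frac{1261}{566}\right) - 1654009\right) + 91160\right)} = \sqrt{-1001142 + \left(\left(- \frac{1587857}{713726} - 1654009\right) + 91160\right)} = \sqrt{-1001142 + \left(- \frac{1180510815391}{713726} + 91160\right)} = \sqrt{-1001142 - \frac{1115447553231}{713726}} = \sqrt{- \frac{1829988628323}{713726}} = \frac{i \sqrt{1306110463738461498}}{713726}$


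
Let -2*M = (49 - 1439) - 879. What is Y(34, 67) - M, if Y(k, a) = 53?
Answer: -2163/2 ≈ -1081.5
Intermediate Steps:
M = 2269/2 (M = -((49 - 1439) - 879)/2 = -(-1390 - 879)/2 = -1/2*(-2269) = 2269/2 ≈ 1134.5)
Y(34, 67) - M = 53 - 1*2269/2 = 53 - 2269/2 = -2163/2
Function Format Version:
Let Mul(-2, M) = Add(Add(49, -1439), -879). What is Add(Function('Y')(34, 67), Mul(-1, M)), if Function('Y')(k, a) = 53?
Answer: Rational(-2163, 2) ≈ -1081.5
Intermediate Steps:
M = Rational(2269, 2) (M = Mul(Rational(-1, 2), Add(Add(49, -1439), -879)) = Mul(Rational(-1, 2), Add(-1390, -879)) = Mul(Rational(-1, 2), -2269) = Rational(2269, 2) ≈ 1134.5)
Add(Function('Y')(34, 67), Mul(-1, M)) = Add(53, Mul(-1, Rational(2269, 2))) = Add(53, Rational(-2269, 2)) = Rational(-2163, 2)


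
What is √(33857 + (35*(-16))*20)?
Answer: √22657 ≈ 150.52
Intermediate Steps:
√(33857 + (35*(-16))*20) = √(33857 - 560*20) = √(33857 - 11200) = √22657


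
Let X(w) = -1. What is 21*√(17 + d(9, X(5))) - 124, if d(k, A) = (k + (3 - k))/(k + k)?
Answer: -124 + 7*√618/2 ≈ -36.991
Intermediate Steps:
d(k, A) = 3/(2*k) (d(k, A) = 3/((2*k)) = 3*(1/(2*k)) = 3/(2*k))
21*√(17 + d(9, X(5))) - 124 = 21*√(17 + (3/2)/9) - 124 = 21*√(17 + (3/2)*(⅑)) - 124 = 21*√(17 + ⅙) - 124 = 21*√(103/6) - 124 = 21*(√618/6) - 124 = 7*√618/2 - 124 = -124 + 7*√618/2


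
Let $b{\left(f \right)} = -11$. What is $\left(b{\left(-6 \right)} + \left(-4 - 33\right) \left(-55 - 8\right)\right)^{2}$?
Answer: $5382400$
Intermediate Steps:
$\left(b{\left(-6 \right)} + \left(-4 - 33\right) \left(-55 - 8\right)\right)^{2} = \left(-11 + \left(-4 - 33\right) \left(-55 - 8\right)\right)^{2} = \left(-11 - -2331\right)^{2} = \left(-11 + 2331\right)^{2} = 2320^{2} = 5382400$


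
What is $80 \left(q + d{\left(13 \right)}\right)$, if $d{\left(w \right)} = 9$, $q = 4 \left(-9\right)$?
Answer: $-2160$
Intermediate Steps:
$q = -36$
$80 \left(q + d{\left(13 \right)}\right) = 80 \left(-36 + 9\right) = 80 \left(-27\right) = -2160$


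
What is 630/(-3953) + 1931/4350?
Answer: 4892743/17195550 ≈ 0.28454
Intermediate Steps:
630/(-3953) + 1931/4350 = 630*(-1/3953) + 1931*(1/4350) = -630/3953 + 1931/4350 = 4892743/17195550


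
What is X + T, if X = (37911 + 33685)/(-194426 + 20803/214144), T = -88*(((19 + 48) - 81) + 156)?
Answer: -520288048054160/41635140541 ≈ -12496.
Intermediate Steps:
T = -12496 (T = -88*((67 - 81) + 156) = -88*(-14 + 156) = -88*142 = -12496)
X = -15331853824/41635140541 (X = 71596/(-194426 + 20803*(1/214144)) = 71596/(-194426 + 20803/214144) = 71596/(-41635140541/214144) = 71596*(-214144/41635140541) = -15331853824/41635140541 ≈ -0.36824)
X + T = -15331853824/41635140541 - 12496 = -520288048054160/41635140541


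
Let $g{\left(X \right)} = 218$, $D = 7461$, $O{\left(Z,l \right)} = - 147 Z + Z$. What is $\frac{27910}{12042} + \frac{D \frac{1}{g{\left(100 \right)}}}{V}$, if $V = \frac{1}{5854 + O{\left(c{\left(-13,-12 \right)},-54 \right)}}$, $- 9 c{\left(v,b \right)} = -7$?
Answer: $\frac{128939598383}{656289} \approx 1.9647 \cdot 10^{5}$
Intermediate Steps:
$c{\left(v,b \right)} = \frac{7}{9}$ ($c{\left(v,b \right)} = \left(- \frac{1}{9}\right) \left(-7\right) = \frac{7}{9}$)
$O{\left(Z,l \right)} = - 146 Z$
$V = \frac{9}{51664}$ ($V = \frac{1}{5854 - \frac{1022}{9}} = \frac{1}{\frac{51664}{9}} = \frac{9}{51664} \approx 0.0001742$)
$\frac{27910}{12042} + \frac{D \frac{1}{g{\left(100 \right)}}}{V} = \frac{27910}{12042} + \frac{7461 \cdot \frac{1}{218}}{\frac{9}{51664}} = 27910 \cdot \frac{1}{12042} + 7461 \cdot \frac{1}{218} \cdot \frac{51664}{9} = \frac{13955}{6021} + \frac{7461}{218} \cdot \frac{51664}{9} = \frac{13955}{6021} + \frac{21414728}{109} = \frac{128939598383}{656289}$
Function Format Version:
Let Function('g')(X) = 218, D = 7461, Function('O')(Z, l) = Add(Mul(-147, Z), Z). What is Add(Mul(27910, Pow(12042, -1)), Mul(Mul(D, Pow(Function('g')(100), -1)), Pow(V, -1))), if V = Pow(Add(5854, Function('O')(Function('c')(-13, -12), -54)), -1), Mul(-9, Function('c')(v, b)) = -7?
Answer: Rational(128939598383, 656289) ≈ 1.9647e+5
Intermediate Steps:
Function('c')(v, b) = Rational(7, 9) (Function('c')(v, b) = Mul(Rational(-1, 9), -7) = Rational(7, 9))
Function('O')(Z, l) = Mul(-146, Z)
V = Rational(9, 51664) (V = Pow(Add(5854, Mul(-146, Rational(7, 9))), -1) = Pow(Add(5854, Rational(-1022, 9)), -1) = Pow(Rational(51664, 9), -1) = Rational(9, 51664) ≈ 0.00017420)
Add(Mul(27910, Pow(12042, -1)), Mul(Mul(D, Pow(Function('g')(100), -1)), Pow(V, -1))) = Add(Mul(27910, Pow(12042, -1)), Mul(Mul(7461, Pow(218, -1)), Pow(Rational(9, 51664), -1))) = Add(Mul(27910, Rational(1, 12042)), Mul(Mul(7461, Rational(1, 218)), Rational(51664, 9))) = Add(Rational(13955, 6021), Mul(Rational(7461, 218), Rational(51664, 9))) = Add(Rational(13955, 6021), Rational(21414728, 109)) = Rational(128939598383, 656289)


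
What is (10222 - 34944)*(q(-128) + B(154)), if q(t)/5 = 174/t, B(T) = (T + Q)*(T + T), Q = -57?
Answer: -23629646069/32 ≈ -7.3843e+8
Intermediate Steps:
B(T) = 2*T*(-57 + T) (B(T) = (T - 57)*(T + T) = (-57 + T)*(2*T) = 2*T*(-57 + T))
q(t) = 870/t (q(t) = 5*(174/t) = 870/t)
(10222 - 34944)*(q(-128) + B(154)) = (10222 - 34944)*(870/(-128) + 2*154*(-57 + 154)) = -24722*(870*(-1/128) + 2*154*97) = -24722*(-435/64 + 29876) = -24722*1911629/64 = -23629646069/32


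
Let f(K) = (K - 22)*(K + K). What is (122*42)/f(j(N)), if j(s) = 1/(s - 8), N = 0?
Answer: 54656/59 ≈ 926.37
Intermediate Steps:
j(s) = 1/(-8 + s)
f(K) = 2*K*(-22 + K) (f(K) = (-22 + K)*(2*K) = 2*K*(-22 + K))
(122*42)/f(j(N)) = (122*42)/((2*(-22 + 1/(-8 + 0))/(-8 + 0))) = 5124/((2*(-22 + 1/(-8))/(-8))) = 5124/((2*(-1/8)*(-22 - 1/8))) = 5124/((2*(-1/8)*(-177/8))) = 5124/(177/32) = 5124*(32/177) = 54656/59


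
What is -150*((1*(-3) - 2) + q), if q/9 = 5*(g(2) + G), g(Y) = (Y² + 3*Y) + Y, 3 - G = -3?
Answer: -120750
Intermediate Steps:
G = 6 (G = 3 - 1*(-3) = 3 + 3 = 6)
g(Y) = Y² + 4*Y
q = 810 (q = 9*(5*(2*(4 + 2) + 6)) = 9*(5*(2*6 + 6)) = 9*(5*(12 + 6)) = 9*(5*18) = 9*90 = 810)
-150*((1*(-3) - 2) + q) = -150*((1*(-3) - 2) + 810) = -150*((-3 - 2) + 810) = -150*(-5 + 810) = -150*805 = -120750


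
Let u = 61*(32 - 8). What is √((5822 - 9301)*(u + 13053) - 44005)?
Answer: 2*I*√12637162 ≈ 7109.8*I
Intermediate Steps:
u = 1464 (u = 61*24 = 1464)
√((5822 - 9301)*(u + 13053) - 44005) = √((5822 - 9301)*(1464 + 13053) - 44005) = √(-3479*14517 - 44005) = √(-50504643 - 44005) = √(-50548648) = 2*I*√12637162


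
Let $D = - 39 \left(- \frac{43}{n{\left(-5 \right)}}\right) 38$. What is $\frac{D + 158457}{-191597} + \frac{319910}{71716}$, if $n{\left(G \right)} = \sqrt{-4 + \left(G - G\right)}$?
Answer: $\frac{24964947029}{6870285226} + \frac{31863 i}{191597} \approx 3.6338 + 0.1663 i$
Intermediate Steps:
$n{\left(G \right)} = 2 i$ ($n{\left(G \right)} = \sqrt{-4 + 0} = \sqrt{-4} = 2 i$)
$D = - 31863 i$ ($D = - 39 \left(- \frac{43}{2 i}\right) 38 = - 39 \left(- 43 \left(- \frac{i}{2}\right)\right) 38 = - 39 \frac{43 i}{2} \cdot 38 = - \frac{1677 i}{2} \cdot 38 = - 31863 i \approx - 31863.0 i$)
$\frac{D + 158457}{-191597} + \frac{319910}{71716} = \frac{- 31863 i + 158457}{-191597} + \frac{319910}{71716} = \left(158457 - 31863 i\right) \left(- \frac{1}{191597}\right) + 319910 \cdot \frac{1}{71716} = \left(- \frac{158457}{191597} + \frac{31863 i}{191597}\right) + \frac{159955}{35858} = \frac{24964947029}{6870285226} + \frac{31863 i}{191597}$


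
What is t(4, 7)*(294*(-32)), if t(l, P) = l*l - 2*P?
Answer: -18816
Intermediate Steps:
t(l, P) = l² - 2*P
t(4, 7)*(294*(-32)) = (4² - 2*7)*(294*(-32)) = (16 - 14)*(-9408) = 2*(-9408) = -18816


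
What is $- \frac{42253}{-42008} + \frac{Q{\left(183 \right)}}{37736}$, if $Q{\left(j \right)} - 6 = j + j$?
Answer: $\frac{2261357}{2226424} \approx 1.0157$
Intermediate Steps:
$Q{\left(j \right)} = 6 + 2 j$ ($Q{\left(j \right)} = 6 + \left(j + j\right) = 6 + 2 j$)
$- \frac{42253}{-42008} + \frac{Q{\left(183 \right)}}{37736} = - \frac{42253}{-42008} + \frac{6 + 2 \cdot 183}{37736} = \left(-42253\right) \left(- \frac{1}{42008}\right) + \left(6 + 366\right) \frac{1}{37736} = \frac{42253}{42008} + 372 \cdot \frac{1}{37736} = \frac{42253}{42008} + \frac{93}{9434} = \frac{2261357}{2226424}$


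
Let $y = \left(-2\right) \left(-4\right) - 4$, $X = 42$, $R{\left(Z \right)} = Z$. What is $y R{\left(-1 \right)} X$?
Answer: $-168$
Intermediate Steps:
$y = 4$ ($y = 8 - 4 = 4$)
$y R{\left(-1 \right)} X = 4 \left(-1\right) 42 = \left(-4\right) 42 = -168$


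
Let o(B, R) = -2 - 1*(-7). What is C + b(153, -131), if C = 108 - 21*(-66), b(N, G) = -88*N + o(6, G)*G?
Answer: -12625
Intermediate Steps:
o(B, R) = 5 (o(B, R) = -2 + 7 = 5)
b(N, G) = -88*N + 5*G
C = 1494 (C = 108 + 1386 = 1494)
C + b(153, -131) = 1494 + (-88*153 + 5*(-131)) = 1494 + (-13464 - 655) = 1494 - 14119 = -12625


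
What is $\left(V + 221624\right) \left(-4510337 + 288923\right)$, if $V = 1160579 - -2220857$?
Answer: $-15210007926840$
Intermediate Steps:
$V = 3381436$ ($V = 1160579 + 2220857 = 3381436$)
$\left(V + 221624\right) \left(-4510337 + 288923\right) = \left(3381436 + 221624\right) \left(-4510337 + 288923\right) = 3603060 \left(-4221414\right) = -15210007926840$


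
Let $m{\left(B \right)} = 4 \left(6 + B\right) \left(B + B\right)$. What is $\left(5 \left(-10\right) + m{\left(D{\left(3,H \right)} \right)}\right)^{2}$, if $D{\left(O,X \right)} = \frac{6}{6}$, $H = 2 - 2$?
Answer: $36$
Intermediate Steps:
$H = 0$ ($H = 2 - 2 = 0$)
$D{\left(O,X \right)} = 1$ ($D{\left(O,X \right)} = 6 \cdot \frac{1}{6} = 1$)
$m{\left(B \right)} = 8 B \left(6 + B\right)$ ($m{\left(B \right)} = 4 \left(6 + B\right) 2 B = 4 \cdot 2 B \left(6 + B\right) = 8 B \left(6 + B\right)$)
$\left(5 \left(-10\right) + m{\left(D{\left(3,H \right)} \right)}\right)^{2} = \left(5 \left(-10\right) + 8 \cdot 1 \left(6 + 1\right)\right)^{2} = \left(-50 + 8 \cdot 1 \cdot 7\right)^{2} = \left(-50 + 56\right)^{2} = 6^{2} = 36$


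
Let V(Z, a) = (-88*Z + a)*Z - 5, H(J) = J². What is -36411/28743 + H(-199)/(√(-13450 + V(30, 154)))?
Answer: -12137/9581 - 39601*I*√88035/88035 ≈ -1.2668 - 133.47*I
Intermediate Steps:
V(Z, a) = -5 + Z*(a - 88*Z) (V(Z, a) = (a - 88*Z)*Z - 5 = Z*(a - 88*Z) - 5 = -5 + Z*(a - 88*Z))
-36411/28743 + H(-199)/(√(-13450 + V(30, 154))) = -36411/28743 + (-199)²/(√(-13450 + (-5 - 88*30² + 30*154))) = -36411*1/28743 + 39601/(√(-13450 + (-5 - 88*900 + 4620))) = -12137/9581 + 39601/(√(-13450 + (-5 - 79200 + 4620))) = -12137/9581 + 39601/(√(-13450 - 74585)) = -12137/9581 + 39601/(√(-88035)) = -12137/9581 + 39601/((I*√88035)) = -12137/9581 + 39601*(-I*√88035/88035) = -12137/9581 - 39601*I*√88035/88035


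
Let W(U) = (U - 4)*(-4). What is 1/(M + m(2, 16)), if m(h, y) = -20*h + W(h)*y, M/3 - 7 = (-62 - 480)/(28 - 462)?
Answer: 217/24466 ≈ 0.0088695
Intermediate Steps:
W(U) = 16 - 4*U (W(U) = (-4 + U)*(-4) = 16 - 4*U)
M = 5370/217 (M = 21 + 3*((-62 - 480)/(28 - 462)) = 21 + 3*(-542/(-434)) = 21 + 3*(-542*(-1/434)) = 21 + 3*(271/217) = 21 + 813/217 = 5370/217 ≈ 24.747)
m(h, y) = -20*h + y*(16 - 4*h) (m(h, y) = -20*h + (16 - 4*h)*y = -20*h + y*(16 - 4*h))
1/(M + m(2, 16)) = 1/(5370/217 + (-20*2 - 4*16*(-4 + 2))) = 1/(5370/217 + (-40 - 4*16*(-2))) = 1/(5370/217 + (-40 + 128)) = 1/(5370/217 + 88) = 1/(24466/217) = 217/24466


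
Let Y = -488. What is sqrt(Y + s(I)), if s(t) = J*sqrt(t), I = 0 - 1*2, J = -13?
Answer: sqrt(-488 - 13*I*sqrt(2)) ≈ 0.416 - 22.095*I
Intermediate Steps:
I = -2 (I = 0 - 2 = -2)
s(t) = -13*sqrt(t)
sqrt(Y + s(I)) = sqrt(-488 - 13*I*sqrt(2))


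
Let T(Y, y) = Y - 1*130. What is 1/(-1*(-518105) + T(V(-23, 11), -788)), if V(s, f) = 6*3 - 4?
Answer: 1/517989 ≈ 1.9305e-6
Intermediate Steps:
V(s, f) = 14 (V(s, f) = 18 - 4 = 14)
T(Y, y) = -130 + Y (T(Y, y) = Y - 130 = -130 + Y)
1/(-1*(-518105) + T(V(-23, 11), -788)) = 1/(-1*(-518105) + (-130 + 14)) = 1/(518105 - 116) = 1/517989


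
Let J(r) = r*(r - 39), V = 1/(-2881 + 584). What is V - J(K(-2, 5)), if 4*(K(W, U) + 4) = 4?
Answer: -289423/2297 ≈ -126.00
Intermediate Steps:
K(W, U) = -3 (K(W, U) = -4 + (1/4)*4 = -4 + 1 = -3)
V = -1/2297 (V = 1/(-2297) = -1/2297 ≈ -0.00043535)
J(r) = r*(-39 + r)
V - J(K(-2, 5)) = -1/2297 - (-3)*(-39 - 3) = -1/2297 - (-3)*(-42) = -1/2297 - 1*126 = -1/2297 - 126 = -289423/2297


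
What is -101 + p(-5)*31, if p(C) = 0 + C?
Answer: -256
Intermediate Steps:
p(C) = C
-101 + p(-5)*31 = -101 - 5*31 = -101 - 155 = -256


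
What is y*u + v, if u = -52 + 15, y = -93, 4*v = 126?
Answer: 6945/2 ≈ 3472.5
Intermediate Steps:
v = 63/2 (v = (1/4)*126 = 63/2 ≈ 31.500)
u = -37
y*u + v = -93*(-37) + 63/2 = 3441 + 63/2 = 6945/2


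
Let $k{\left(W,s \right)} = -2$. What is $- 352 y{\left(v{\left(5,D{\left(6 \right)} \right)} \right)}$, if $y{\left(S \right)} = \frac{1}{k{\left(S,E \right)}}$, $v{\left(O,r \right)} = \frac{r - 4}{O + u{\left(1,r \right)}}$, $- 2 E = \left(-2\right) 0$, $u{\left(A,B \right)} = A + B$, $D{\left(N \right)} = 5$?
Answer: $176$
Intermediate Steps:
$E = 0$ ($E = - \frac{\left(-2\right) 0}{2} = \left(- \frac{1}{2}\right) 0 = 0$)
$v{\left(O,r \right)} = \frac{-4 + r}{1 + O + r}$ ($v{\left(O,r \right)} = \frac{r - 4}{O + \left(1 + r\right)} = \frac{-4 + r}{1 + O + r}$)
$y{\left(S \right)} = - \frac{1}{2}$ ($y{\left(S \right)} = \frac{1}{-2} = - \frac{1}{2}$)
$- 352 y{\left(v{\left(5,D{\left(6 \right)} \right)} \right)} = \left(-352\right) \left(- \frac{1}{2}\right) = 176$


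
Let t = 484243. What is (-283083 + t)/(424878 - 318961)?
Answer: 201160/105917 ≈ 1.8992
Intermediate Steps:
(-283083 + t)/(424878 - 318961) = (-283083 + 484243)/(424878 - 318961) = 201160/105917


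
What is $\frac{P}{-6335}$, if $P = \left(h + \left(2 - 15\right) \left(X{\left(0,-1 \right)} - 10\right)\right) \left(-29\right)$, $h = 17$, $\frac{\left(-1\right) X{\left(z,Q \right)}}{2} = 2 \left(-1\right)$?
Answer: $\frac{551}{1267} \approx 0.43489$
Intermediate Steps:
$X{\left(z,Q \right)} = 4$ ($X{\left(z,Q \right)} = - 2 \cdot 2 \left(-1\right) = \left(-2\right) \left(-2\right) = 4$)
$P = -2755$ ($P = \left(17 + \left(2 - 15\right) \left(4 - 10\right)\right) \left(-29\right) = \left(17 - -78\right) \left(-29\right) = \left(17 + 78\right) \left(-29\right) = 95 \left(-29\right) = -2755$)
$\frac{P}{-6335} = - \frac{2755}{-6335} = \left(-2755\right) \left(- \frac{1}{6335}\right) = \frac{551}{1267}$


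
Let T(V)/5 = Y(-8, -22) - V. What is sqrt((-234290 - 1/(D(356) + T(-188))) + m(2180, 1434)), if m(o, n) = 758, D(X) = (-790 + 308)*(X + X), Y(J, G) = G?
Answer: I*sqrt(27371412617305758)/342354 ≈ 483.25*I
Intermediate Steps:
D(X) = -964*X
T(V) = -110 - 5*V (T(V) = 5*(-22 - V) = -110 - 5*V)
sqrt((-234290 - 1/(D(356) + T(-188))) + m(2180, 1434)) = sqrt((-234290 - 1/(-964*356 + (-110 - 5*(-188)))) + 758) = sqrt((-234290 - 1/(-343184 + (-110 + 940))) + 758) = sqrt((-234290 - 1/(-343184 + 830)) + 758) = sqrt((-234290 - 1/(-342354)) + 758) = sqrt((-234290 - 1*(-1/342354)) + 758) = sqrt((-234290 + 1/342354) + 758) = sqrt(-80210118659/342354 + 758) = sqrt(-79950614327/342354) = I*sqrt(27371412617305758)/342354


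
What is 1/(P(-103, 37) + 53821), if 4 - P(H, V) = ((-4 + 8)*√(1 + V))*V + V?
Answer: 13447/723079148 + 37*√38/723079148 ≈ 1.8912e-5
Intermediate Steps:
P(H, V) = 4 - V - 4*V*√(1 + V) (P(H, V) = 4 - (((-4 + 8)*√(1 + V))*V + V) = 4 - ((4*√(1 + V))*V + V) = 4 - (4*V*√(1 + V) + V) = 4 - (V + 4*V*√(1 + V)) = 4 + (-V - 4*V*√(1 + V)) = 4 - V - 4*V*√(1 + V))
1/(P(-103, 37) + 53821) = 1/((4 - 1*37 - 4*37*√(1 + 37)) + 53821) = 1/((4 - 37 - 4*37*√38) + 53821) = 1/((4 - 37 - 148*√38) + 53821) = 1/((-33 - 148*√38) + 53821) = 1/(53788 - 148*√38)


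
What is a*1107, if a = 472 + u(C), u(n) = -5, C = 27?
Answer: 516969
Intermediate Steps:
a = 467 (a = 472 - 5 = 467)
a*1107 = 467*1107 = 516969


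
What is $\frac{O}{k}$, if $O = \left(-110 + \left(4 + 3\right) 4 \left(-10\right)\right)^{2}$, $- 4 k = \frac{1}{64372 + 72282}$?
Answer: $-83140293600$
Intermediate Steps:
$k = - \frac{1}{546616}$ ($k = - \frac{1}{4 \left(64372 + 72282\right)} = - \frac{1}{4 \cdot 136654} = \left(- \frac{1}{4}\right) \frac{1}{136654} = - \frac{1}{546616} \approx -1.8294 \cdot 10^{-6}$)
$O = 152100$ ($O = \left(-110 + 7 \cdot 4 \left(-10\right)\right)^{2} = \left(-110 + 28 \left(-10\right)\right)^{2} = \left(-110 - 280\right)^{2} = \left(-390\right)^{2} = 152100$)
$\frac{O}{k} = \frac{152100}{- \frac{1}{546616}} = 152100 \left(-546616\right) = -83140293600$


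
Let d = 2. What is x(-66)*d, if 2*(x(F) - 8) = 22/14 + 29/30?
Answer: 3893/210 ≈ 18.538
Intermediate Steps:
x(F) = 3893/420 (x(F) = 8 + (22/14 + 29/30)/2 = 8 + (22*(1/14) + 29*(1/30))/2 = 8 + (11/7 + 29/30)/2 = 8 + (1/2)*(533/210) = 8 + 533/420 = 3893/420)
x(-66)*d = (3893/420)*2 = 3893/210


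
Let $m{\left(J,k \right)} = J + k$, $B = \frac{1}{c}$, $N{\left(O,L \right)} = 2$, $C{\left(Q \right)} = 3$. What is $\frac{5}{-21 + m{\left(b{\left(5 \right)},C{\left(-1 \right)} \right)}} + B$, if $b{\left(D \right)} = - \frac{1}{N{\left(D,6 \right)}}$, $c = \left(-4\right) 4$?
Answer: $- \frac{197}{592} \approx -0.33277$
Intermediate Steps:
$c = -16$
$b{\left(D \right)} = - \frac{1}{2}$
$B = - \frac{1}{16}$ ($B = \frac{1}{-16} = - \frac{1}{16} \approx -0.0625$)
$\frac{5}{-21 + m{\left(b{\left(5 \right)},C{\left(-1 \right)} \right)}} + B = \frac{5}{-21 + \left(- \frac{1}{2} + 3\right)} - \frac{1}{16} = \frac{5}{-21 + \frac{5}{2}} - \frac{1}{16} = \frac{5}{- \frac{37}{2}} - \frac{1}{16} = 5 \left(- \frac{2}{37}\right) - \frac{1}{16} = - \frac{10}{37} - \frac{1}{16} = - \frac{197}{592}$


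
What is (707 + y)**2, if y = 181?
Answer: 788544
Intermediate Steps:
(707 + y)**2 = (707 + 181)**2 = 888**2 = 788544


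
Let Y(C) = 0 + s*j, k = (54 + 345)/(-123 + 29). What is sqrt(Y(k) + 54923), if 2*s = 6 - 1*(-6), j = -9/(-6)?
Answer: 2*sqrt(13733) ≈ 234.38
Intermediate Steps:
j = 3/2 (j = -9*(-1/6) = 3/2 ≈ 1.5000)
s = 6 (s = (6 - 1*(-6))/2 = (6 + 6)/2 = (1/2)*12 = 6)
k = -399/94 (k = 399/(-94) = 399*(-1/94) = -399/94 ≈ -4.2447)
Y(C) = 9 (Y(C) = 0 + 6*(3/2) = 0 + 9 = 9)
sqrt(Y(k) + 54923) = sqrt(9 + 54923) = sqrt(54932) = 2*sqrt(13733)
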